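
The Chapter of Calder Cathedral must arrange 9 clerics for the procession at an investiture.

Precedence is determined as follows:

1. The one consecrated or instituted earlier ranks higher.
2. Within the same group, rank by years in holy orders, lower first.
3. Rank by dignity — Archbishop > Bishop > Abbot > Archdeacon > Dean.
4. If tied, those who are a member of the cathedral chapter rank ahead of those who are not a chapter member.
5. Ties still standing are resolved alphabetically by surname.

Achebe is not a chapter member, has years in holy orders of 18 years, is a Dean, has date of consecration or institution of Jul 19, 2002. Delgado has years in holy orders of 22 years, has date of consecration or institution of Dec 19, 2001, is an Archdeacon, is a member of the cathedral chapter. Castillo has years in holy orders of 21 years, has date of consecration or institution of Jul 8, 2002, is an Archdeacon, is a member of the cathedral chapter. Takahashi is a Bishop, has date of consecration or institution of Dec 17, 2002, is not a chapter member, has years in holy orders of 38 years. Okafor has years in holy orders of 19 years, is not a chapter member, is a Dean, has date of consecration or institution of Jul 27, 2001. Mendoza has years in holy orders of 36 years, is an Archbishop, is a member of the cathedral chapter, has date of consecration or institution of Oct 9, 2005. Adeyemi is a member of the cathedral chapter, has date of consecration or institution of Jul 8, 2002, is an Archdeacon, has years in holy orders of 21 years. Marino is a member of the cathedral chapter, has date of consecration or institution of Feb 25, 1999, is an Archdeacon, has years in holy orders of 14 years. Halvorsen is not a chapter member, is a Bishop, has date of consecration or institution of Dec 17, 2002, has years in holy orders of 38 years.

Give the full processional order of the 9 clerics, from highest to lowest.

Marino, Okafor, Delgado, Adeyemi, Castillo, Achebe, Halvorsen, Takahashi, Mendoza

By date of consecration or institution (earlier first): Marino (Feb 25, 1999); then Okafor (Jul 27, 2001); then Delgado (Dec 19, 2001); then Adeyemi and Castillo (both Jul 8, 2002); then Achebe (Jul 19, 2002); then Halvorsen and Takahashi (both Dec 17, 2002); then Mendoza (Oct 9, 2005).
Adeyemi and Castillo both have years in holy orders 21 years, so the next rule applies.
Adeyemi and Castillo are each Archdeacon, so the next rule applies.
Adeyemi and Castillo are each a member of the cathedral chapter, so the next rule applies.
Among Adeyemi and Castillo, alphabetically by surname: Adeyemi before Castillo.
Halvorsen and Takahashi both have years in holy orders 38 years, so the next rule applies.
Halvorsen and Takahashi are each Bishop, so the next rule applies.
Halvorsen and Takahashi are each not a chapter member, so the next rule applies.
Among Halvorsen and Takahashi, alphabetically by surname: Halvorsen before Takahashi.
Full order: Marino, Okafor, Delgado, Adeyemi, Castillo, Achebe, Halvorsen, Takahashi, Mendoza.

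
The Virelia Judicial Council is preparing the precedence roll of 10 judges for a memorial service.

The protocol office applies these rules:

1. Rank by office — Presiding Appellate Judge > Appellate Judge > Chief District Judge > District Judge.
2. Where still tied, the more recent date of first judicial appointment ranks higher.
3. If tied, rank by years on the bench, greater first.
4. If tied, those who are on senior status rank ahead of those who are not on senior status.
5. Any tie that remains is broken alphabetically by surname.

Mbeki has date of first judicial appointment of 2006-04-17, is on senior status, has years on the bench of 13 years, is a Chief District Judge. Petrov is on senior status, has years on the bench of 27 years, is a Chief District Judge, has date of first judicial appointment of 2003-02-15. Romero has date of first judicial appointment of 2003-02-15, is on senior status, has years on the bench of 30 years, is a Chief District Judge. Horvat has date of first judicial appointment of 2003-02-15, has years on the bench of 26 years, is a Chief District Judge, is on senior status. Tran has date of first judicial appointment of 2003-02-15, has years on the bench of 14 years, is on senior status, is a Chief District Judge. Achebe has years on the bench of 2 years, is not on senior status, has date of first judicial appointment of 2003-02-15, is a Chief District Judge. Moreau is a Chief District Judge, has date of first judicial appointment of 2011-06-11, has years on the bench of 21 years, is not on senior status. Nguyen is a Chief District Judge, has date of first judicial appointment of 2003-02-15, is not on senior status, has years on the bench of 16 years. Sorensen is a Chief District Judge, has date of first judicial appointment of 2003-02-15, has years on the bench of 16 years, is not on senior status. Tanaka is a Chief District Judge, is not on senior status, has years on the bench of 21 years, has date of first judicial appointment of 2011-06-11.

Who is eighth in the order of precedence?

By office: Moreau, Tanaka, Mbeki, Romero, Petrov, Horvat, Nguyen, Sorensen, Tran and Achebe (Chief District Judge).
Among Moreau, Tanaka, Mbeki, Romero, Petrov, Horvat, Nguyen, Sorensen, Tran and Achebe, by date of first judicial appointment (later first): Moreau and Tanaka (2011-06-11) before Mbeki (2006-04-17) before Romero, Petrov, Horvat, Nguyen, Sorensen, Tran and Achebe (2003-02-15).
Moreau and Tanaka both have years on the bench 21 years, so the next rule applies.
Moreau and Tanaka are each not on senior status, so the next rule applies.
Among Moreau and Tanaka, alphabetically by surname: Moreau before Tanaka.
Among Romero, Petrov, Horvat, Nguyen, Sorensen, Tran and Achebe, by years on the bench (higher first): Romero (30 years) before Petrov (27 years) before Horvat (26 years) before Nguyen and Sorensen (16 years) before Tran (14 years) before Achebe (2 years).
Nguyen and Sorensen are each not on senior status, so the next rule applies.
Among Nguyen and Sorensen, alphabetically by surname: Nguyen before Sorensen.
Order: Moreau, Tanaka, Mbeki, Romero, Petrov, Horvat, Nguyen, Sorensen, Tran, Achebe.

Sorensen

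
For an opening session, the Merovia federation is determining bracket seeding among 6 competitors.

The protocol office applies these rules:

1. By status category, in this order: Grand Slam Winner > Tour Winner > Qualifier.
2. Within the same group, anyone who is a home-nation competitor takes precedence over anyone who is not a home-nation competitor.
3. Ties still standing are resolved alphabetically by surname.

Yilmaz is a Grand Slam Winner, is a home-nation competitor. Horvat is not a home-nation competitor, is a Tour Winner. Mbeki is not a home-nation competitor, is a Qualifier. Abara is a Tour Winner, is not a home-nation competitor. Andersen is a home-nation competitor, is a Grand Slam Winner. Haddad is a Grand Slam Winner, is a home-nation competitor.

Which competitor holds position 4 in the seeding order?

Abara

By status category: Andersen, Haddad and Yilmaz (Grand Slam Winner); then Abara and Horvat (Tour Winner); then Mbeki (Qualifier).
Andersen, Haddad and Yilmaz are each a home-nation competitor, so the next rule applies.
Among Andersen, Haddad and Yilmaz, alphabetically by surname: Andersen before Haddad before Yilmaz.
Abara and Horvat are each not a home-nation competitor, so the next rule applies.
Among Abara and Horvat, alphabetically by surname: Abara before Horvat.
Order: Andersen, Haddad, Yilmaz, Abara, Horvat, Mbeki.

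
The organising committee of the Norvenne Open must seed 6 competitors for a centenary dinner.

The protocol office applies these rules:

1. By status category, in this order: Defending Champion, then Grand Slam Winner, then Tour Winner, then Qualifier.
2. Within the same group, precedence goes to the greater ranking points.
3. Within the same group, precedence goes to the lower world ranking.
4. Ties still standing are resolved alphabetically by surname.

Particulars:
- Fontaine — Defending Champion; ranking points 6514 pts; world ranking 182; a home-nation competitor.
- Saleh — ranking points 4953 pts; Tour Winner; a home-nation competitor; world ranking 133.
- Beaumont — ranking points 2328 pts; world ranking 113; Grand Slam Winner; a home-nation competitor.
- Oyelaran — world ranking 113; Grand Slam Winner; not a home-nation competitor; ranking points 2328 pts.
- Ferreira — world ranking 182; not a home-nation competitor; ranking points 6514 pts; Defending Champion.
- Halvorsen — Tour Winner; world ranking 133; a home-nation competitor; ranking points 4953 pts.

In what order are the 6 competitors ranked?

By status category: Ferreira and Fontaine (Defending Champion); then Beaumont and Oyelaran (Grand Slam Winner); then Halvorsen and Saleh (Tour Winner).
Ferreira and Fontaine both have ranking points 6514 pts, so the next rule applies.
Ferreira and Fontaine both have world ranking 182, so the next rule applies.
Among Ferreira and Fontaine, alphabetically by surname: Ferreira before Fontaine.
Beaumont and Oyelaran both have ranking points 2328 pts, so the next rule applies.
Beaumont and Oyelaran both have world ranking 113, so the next rule applies.
Among Beaumont and Oyelaran, alphabetically by surname: Beaumont before Oyelaran.
Halvorsen and Saleh both have ranking points 4953 pts, so the next rule applies.
Halvorsen and Saleh both have world ranking 133, so the next rule applies.
Among Halvorsen and Saleh, alphabetically by surname: Halvorsen before Saleh.
Full order: Ferreira, Fontaine, Beaumont, Oyelaran, Halvorsen, Saleh.

Ferreira, Fontaine, Beaumont, Oyelaran, Halvorsen, Saleh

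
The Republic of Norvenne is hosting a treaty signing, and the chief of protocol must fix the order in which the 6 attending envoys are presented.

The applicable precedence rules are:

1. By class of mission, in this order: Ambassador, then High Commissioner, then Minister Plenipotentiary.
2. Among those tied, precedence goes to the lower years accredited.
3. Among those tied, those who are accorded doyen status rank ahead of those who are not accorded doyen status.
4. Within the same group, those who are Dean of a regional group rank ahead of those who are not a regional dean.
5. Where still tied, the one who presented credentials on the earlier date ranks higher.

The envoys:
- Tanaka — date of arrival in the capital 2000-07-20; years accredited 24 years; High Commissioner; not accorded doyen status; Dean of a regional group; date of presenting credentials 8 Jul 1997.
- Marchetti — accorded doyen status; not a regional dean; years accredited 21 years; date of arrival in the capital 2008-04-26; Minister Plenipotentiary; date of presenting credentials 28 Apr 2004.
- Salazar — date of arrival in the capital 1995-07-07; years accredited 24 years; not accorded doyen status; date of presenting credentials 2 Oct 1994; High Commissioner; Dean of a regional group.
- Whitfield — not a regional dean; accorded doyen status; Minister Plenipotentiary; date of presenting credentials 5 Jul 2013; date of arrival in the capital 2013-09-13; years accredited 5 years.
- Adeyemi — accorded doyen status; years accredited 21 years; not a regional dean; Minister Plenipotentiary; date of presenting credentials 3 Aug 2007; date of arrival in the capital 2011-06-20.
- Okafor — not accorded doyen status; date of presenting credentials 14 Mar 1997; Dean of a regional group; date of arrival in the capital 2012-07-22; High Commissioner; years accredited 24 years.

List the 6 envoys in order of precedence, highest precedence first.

By class of mission: Salazar, Okafor and Tanaka (High Commissioner); then Whitfield, Marchetti and Adeyemi (Minister Plenipotentiary).
Salazar, Okafor and Tanaka all have years accredited 24 years, so the next rule applies.
Salazar, Okafor and Tanaka are each not accorded doyen status, so the next rule applies.
Salazar, Okafor and Tanaka are each Dean of a regional group, so the next rule applies.
Among Salazar, Okafor and Tanaka, by date of presenting credentials (earlier first): Salazar (2 Oct 1994) before Okafor (14 Mar 1997) before Tanaka (8 Jul 1997).
Among Whitfield, Marchetti and Adeyemi, by years accredited (lower first): Whitfield (5 years) before Marchetti and Adeyemi (21 years).
Marchetti and Adeyemi are each accorded doyen status, so the next rule applies.
Marchetti and Adeyemi are each not a regional dean, so the next rule applies.
Among Marchetti and Adeyemi, by date of presenting credentials (earlier first): Marchetti (28 Apr 2004) before Adeyemi (3 Aug 2007).
Full order: Salazar, Okafor, Tanaka, Whitfield, Marchetti, Adeyemi.

Salazar, Okafor, Tanaka, Whitfield, Marchetti, Adeyemi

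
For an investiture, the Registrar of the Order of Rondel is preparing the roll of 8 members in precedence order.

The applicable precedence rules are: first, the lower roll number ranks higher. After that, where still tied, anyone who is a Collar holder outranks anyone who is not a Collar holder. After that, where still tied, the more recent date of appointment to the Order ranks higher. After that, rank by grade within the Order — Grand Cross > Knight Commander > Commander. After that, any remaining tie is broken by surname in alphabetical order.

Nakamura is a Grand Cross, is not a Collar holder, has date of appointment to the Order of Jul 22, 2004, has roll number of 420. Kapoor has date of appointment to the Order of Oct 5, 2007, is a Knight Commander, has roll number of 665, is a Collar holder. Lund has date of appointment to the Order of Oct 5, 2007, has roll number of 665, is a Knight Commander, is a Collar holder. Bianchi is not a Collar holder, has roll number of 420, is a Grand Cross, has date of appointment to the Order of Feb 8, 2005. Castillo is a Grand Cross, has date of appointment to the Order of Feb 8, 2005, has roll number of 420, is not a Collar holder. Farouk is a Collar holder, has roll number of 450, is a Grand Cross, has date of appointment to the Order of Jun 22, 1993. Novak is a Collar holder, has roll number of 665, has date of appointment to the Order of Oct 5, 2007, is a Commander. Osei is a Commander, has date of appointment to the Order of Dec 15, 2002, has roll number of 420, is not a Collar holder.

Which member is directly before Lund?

Kapoor

By roll number (lower first): Bianchi, Castillo, Nakamura and Osei (each 420); then Farouk (450); then Kapoor, Lund and Novak (each 665).
Bianchi, Castillo, Nakamura and Osei are each not a Collar holder, so the next rule applies.
Among Bianchi, Castillo, Nakamura and Osei, by date of appointment to the Order (later first): Bianchi and Castillo (Feb 8, 2005) before Nakamura (Jul 22, 2004) before Osei (Dec 15, 2002).
Bianchi and Castillo are each Grand Cross, so the next rule applies.
Among Bianchi and Castillo, alphabetically by surname: Bianchi before Castillo.
Kapoor, Lund and Novak are each a Collar holder, so the next rule applies.
Kapoor, Lund and Novak all have date of appointment to the Order Oct 5, 2007, so the next rule applies.
Among Kapoor, Lund and Novak, by grade within the Order: Kapoor and Lund (Knight Commander) before Novak (Commander).
Among Kapoor and Lund, alphabetically by surname: Kapoor before Lund.
Order: Bianchi, Castillo, Nakamura, Osei, Farouk, Kapoor, Lund, Novak.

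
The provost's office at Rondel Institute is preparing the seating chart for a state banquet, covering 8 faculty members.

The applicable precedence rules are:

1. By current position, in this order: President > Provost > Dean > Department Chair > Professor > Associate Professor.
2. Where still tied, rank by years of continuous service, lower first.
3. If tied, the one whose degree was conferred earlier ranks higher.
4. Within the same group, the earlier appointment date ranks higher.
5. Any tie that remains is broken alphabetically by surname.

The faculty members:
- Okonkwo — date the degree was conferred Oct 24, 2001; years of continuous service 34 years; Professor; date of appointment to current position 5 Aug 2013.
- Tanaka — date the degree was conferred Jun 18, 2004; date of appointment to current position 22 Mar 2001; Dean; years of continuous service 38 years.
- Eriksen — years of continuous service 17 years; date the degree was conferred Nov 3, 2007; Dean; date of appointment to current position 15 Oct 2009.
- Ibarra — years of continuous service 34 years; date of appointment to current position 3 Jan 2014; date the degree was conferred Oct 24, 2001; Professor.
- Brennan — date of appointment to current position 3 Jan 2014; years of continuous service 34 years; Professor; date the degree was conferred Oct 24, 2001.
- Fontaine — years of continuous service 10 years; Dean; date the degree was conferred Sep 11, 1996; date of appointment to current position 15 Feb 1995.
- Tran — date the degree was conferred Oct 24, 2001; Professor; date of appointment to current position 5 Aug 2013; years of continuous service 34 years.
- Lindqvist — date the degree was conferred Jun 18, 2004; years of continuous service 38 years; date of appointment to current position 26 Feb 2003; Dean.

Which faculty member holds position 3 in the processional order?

Tanaka

By current position: Fontaine, Eriksen, Tanaka and Lindqvist (Dean); then Okonkwo, Tran, Brennan and Ibarra (Professor).
Among Fontaine, Eriksen, Tanaka and Lindqvist, by years of continuous service (lower first): Fontaine (10 years) before Eriksen (17 years) before Tanaka and Lindqvist (38 years).
Tanaka and Lindqvist both have date the degree was conferred Jun 18, 2004, so the next rule applies.
Among Tanaka and Lindqvist, by date of appointment to current position (earlier first): Tanaka (22 Mar 2001) before Lindqvist (26 Feb 2003).
Okonkwo, Tran, Brennan and Ibarra all have years of continuous service 34 years, so the next rule applies.
Okonkwo, Tran, Brennan and Ibarra all have date the degree was conferred Oct 24, 2001, so the next rule applies.
Among Okonkwo, Tran, Brennan and Ibarra, by date of appointment to current position (earlier first): Okonkwo and Tran (5 Aug 2013) before Brennan and Ibarra (3 Jan 2014).
Among Okonkwo and Tran, alphabetically by surname: Okonkwo before Tran.
Among Brennan and Ibarra, alphabetically by surname: Brennan before Ibarra.
Order: Fontaine, Eriksen, Tanaka, Lindqvist, Okonkwo, Tran, Brennan, Ibarra.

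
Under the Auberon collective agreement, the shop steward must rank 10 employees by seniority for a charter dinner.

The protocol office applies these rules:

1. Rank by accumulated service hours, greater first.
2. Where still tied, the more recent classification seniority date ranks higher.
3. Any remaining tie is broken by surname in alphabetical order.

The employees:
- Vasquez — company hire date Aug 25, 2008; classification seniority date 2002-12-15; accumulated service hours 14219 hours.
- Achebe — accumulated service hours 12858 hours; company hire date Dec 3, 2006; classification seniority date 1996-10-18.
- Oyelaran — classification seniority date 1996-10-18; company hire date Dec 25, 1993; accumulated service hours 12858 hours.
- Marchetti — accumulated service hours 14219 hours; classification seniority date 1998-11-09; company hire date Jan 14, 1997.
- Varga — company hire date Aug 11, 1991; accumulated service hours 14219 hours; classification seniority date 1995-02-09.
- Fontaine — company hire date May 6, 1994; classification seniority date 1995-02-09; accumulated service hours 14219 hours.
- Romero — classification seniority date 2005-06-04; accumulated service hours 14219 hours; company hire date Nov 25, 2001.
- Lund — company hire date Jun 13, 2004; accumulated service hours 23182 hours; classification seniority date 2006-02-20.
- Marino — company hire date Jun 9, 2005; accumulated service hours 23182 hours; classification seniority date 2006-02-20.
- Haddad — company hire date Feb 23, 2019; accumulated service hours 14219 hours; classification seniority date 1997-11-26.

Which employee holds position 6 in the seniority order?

By accumulated service hours (higher first): Lund and Marino (both 23182 hours); then Romero, Vasquez, Marchetti, Haddad, Fontaine and Varga (each 14219 hours); then Achebe and Oyelaran (both 12858 hours).
Lund and Marino both have classification seniority date 2006-02-20, so the next rule applies.
Among Lund and Marino, alphabetically by surname: Lund before Marino.
Among Romero, Vasquez, Marchetti, Haddad, Fontaine and Varga, by classification seniority date (later first): Romero (2005-06-04) before Vasquez (2002-12-15) before Marchetti (1998-11-09) before Haddad (1997-11-26) before Fontaine and Varga (1995-02-09).
Among Fontaine and Varga, alphabetically by surname: Fontaine before Varga.
Achebe and Oyelaran both have classification seniority date 1996-10-18, so the next rule applies.
Among Achebe and Oyelaran, alphabetically by surname: Achebe before Oyelaran.
Order: Lund, Marino, Romero, Vasquez, Marchetti, Haddad, Fontaine, Varga, Achebe, Oyelaran.

Haddad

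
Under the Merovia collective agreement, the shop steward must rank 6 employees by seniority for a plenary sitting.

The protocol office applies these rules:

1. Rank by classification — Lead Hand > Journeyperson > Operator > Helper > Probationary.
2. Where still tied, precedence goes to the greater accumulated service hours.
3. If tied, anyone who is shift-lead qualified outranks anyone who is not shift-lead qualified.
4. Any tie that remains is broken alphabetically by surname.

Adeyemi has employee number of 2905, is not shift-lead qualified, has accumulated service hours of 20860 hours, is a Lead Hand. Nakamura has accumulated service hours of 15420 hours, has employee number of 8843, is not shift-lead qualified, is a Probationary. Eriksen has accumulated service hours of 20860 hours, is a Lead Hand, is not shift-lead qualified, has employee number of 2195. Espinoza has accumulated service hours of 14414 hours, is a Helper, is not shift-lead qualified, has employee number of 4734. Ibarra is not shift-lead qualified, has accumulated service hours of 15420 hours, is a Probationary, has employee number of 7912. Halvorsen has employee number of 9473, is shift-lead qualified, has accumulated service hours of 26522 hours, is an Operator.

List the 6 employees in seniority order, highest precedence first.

Adeyemi, Eriksen, Halvorsen, Espinoza, Ibarra, Nakamura

By classification: Adeyemi and Eriksen (Lead Hand); then Halvorsen (Operator); then Espinoza (Helper); then Ibarra and Nakamura (Probationary).
Adeyemi and Eriksen both have accumulated service hours 20860 hours, so the next rule applies.
Adeyemi and Eriksen are each not shift-lead qualified, so the next rule applies.
Among Adeyemi and Eriksen, alphabetically by surname: Adeyemi before Eriksen.
Ibarra and Nakamura both have accumulated service hours 15420 hours, so the next rule applies.
Ibarra and Nakamura are each not shift-lead qualified, so the next rule applies.
Among Ibarra and Nakamura, alphabetically by surname: Ibarra before Nakamura.
Full order: Adeyemi, Eriksen, Halvorsen, Espinoza, Ibarra, Nakamura.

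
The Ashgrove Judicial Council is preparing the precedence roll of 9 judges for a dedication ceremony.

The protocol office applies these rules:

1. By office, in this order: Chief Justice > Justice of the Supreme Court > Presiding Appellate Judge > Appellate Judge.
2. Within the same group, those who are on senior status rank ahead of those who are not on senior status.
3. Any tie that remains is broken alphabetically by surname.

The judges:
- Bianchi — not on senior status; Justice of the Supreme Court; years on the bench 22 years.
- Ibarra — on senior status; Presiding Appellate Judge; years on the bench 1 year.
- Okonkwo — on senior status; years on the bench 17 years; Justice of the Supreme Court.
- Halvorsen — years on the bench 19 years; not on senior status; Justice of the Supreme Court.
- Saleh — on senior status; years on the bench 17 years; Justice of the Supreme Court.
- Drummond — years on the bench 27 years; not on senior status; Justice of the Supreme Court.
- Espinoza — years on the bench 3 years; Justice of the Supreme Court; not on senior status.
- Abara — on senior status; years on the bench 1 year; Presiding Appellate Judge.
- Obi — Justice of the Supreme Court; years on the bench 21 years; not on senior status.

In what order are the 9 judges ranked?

By office: Okonkwo, Saleh, Bianchi, Drummond, Espinoza, Halvorsen and Obi (Justice of the Supreme Court); then Abara and Ibarra (Presiding Appellate Judge).
Among Okonkwo, Saleh, Bianchi, Drummond, Espinoza, Halvorsen and Obi, on senior status before not on senior status: Okonkwo and Saleh (on senior status) before Bianchi, Drummond, Espinoza, Halvorsen and Obi (not on senior status).
Among Okonkwo and Saleh, alphabetically by surname: Okonkwo before Saleh.
Among Bianchi, Drummond, Espinoza, Halvorsen and Obi, alphabetically by surname: Bianchi before Drummond before Espinoza before Halvorsen before Obi.
Abara and Ibarra are each on senior status, so the next rule applies.
Among Abara and Ibarra, alphabetically by surname: Abara before Ibarra.
Full order: Okonkwo, Saleh, Bianchi, Drummond, Espinoza, Halvorsen, Obi, Abara, Ibarra.

Okonkwo, Saleh, Bianchi, Drummond, Espinoza, Halvorsen, Obi, Abara, Ibarra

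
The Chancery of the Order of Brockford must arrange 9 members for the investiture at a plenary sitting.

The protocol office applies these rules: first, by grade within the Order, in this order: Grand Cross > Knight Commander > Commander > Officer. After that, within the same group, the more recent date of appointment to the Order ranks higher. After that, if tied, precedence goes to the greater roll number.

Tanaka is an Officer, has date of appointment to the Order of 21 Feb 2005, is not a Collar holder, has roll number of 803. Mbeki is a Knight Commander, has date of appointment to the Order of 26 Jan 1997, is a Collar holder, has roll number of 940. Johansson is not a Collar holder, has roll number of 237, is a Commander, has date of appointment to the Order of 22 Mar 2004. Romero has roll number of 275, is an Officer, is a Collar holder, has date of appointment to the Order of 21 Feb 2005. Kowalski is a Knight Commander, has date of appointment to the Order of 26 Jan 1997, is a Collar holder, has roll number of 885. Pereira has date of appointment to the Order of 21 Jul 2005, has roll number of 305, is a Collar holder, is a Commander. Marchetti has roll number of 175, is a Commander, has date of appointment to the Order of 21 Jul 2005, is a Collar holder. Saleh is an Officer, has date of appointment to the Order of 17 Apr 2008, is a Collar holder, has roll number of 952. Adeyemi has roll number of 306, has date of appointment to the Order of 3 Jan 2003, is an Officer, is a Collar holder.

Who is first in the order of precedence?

By grade within the Order: Mbeki and Kowalski (Knight Commander); then Pereira, Marchetti and Johansson (Commander); then Saleh, Tanaka, Romero and Adeyemi (Officer).
Mbeki and Kowalski both have date of appointment to the Order 26 Jan 1997, so the next rule applies.
Among Mbeki and Kowalski, by roll number (higher first): Mbeki (940) before Kowalski (885).
Among Pereira, Marchetti and Johansson, by date of appointment to the Order (later first): Pereira and Marchetti (21 Jul 2005) before Johansson (22 Mar 2004).
Among Pereira and Marchetti, by roll number (higher first): Pereira (305) before Marchetti (175).
Among Saleh, Tanaka, Romero and Adeyemi, by date of appointment to the Order (later first): Saleh (17 Apr 2008) before Tanaka and Romero (21 Feb 2005) before Adeyemi (3 Jan 2003).
Among Tanaka and Romero, by roll number (higher first): Tanaka (803) before Romero (275).
Order: Mbeki, Kowalski, Pereira, Marchetti, Johansson, Saleh, Tanaka, Romero, Adeyemi.

Mbeki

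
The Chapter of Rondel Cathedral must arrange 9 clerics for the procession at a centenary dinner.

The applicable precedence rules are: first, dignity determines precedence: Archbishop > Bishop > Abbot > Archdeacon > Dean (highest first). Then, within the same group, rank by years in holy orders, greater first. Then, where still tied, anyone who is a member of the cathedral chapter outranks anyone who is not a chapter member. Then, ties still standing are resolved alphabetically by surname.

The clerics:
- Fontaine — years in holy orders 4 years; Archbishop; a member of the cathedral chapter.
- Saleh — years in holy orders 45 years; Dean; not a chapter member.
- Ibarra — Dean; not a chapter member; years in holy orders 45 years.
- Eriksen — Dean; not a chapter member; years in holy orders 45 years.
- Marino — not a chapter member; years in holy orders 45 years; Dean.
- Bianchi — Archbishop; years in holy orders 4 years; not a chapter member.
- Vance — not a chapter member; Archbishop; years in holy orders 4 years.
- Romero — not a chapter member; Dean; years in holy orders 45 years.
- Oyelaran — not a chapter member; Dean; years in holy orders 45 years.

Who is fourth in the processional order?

Eriksen

By dignity: Fontaine, Bianchi and Vance (Archbishop); then Eriksen, Ibarra, Marino, Oyelaran, Romero and Saleh (Dean).
Fontaine, Bianchi and Vance all have years in holy orders 4 years, so the next rule applies.
Among Fontaine, Bianchi and Vance, a member of the cathedral chapter before not a chapter member: Fontaine (a member of the cathedral chapter) before Bianchi and Vance (not a chapter member).
Among Bianchi and Vance, alphabetically by surname: Bianchi before Vance.
Eriksen, Ibarra, Marino, Oyelaran, Romero and Saleh all have years in holy orders 45 years, so the next rule applies.
Eriksen, Ibarra, Marino, Oyelaran, Romero and Saleh are each not a chapter member, so the next rule applies.
Among Eriksen, Ibarra, Marino, Oyelaran, Romero and Saleh, alphabetically by surname: Eriksen before Ibarra before Marino before Oyelaran before Romero before Saleh.
Order: Fontaine, Bianchi, Vance, Eriksen, Ibarra, Marino, Oyelaran, Romero, Saleh.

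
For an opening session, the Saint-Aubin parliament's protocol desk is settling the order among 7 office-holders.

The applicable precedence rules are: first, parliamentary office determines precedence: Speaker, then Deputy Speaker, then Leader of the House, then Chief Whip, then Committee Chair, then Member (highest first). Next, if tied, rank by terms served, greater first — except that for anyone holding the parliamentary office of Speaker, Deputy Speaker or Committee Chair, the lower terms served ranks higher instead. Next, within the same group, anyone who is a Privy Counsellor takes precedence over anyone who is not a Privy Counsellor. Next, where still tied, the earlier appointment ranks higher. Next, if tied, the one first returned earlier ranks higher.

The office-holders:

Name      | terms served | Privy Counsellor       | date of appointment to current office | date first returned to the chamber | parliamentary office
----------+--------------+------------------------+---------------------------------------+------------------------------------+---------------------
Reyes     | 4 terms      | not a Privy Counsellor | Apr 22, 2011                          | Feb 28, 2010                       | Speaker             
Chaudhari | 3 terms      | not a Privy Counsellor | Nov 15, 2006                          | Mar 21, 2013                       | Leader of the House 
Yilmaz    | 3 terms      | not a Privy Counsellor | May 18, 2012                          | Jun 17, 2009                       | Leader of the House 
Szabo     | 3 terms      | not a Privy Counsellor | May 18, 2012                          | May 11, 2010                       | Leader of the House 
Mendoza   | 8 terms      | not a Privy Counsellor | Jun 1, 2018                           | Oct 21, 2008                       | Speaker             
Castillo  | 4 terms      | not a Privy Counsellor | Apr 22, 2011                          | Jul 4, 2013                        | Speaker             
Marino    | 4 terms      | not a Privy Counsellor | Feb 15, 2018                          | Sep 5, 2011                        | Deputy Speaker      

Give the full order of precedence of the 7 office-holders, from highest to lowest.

By parliamentary office: Reyes, Castillo and Mendoza (Speaker); then Marino (Deputy Speaker); then Chaudhari, Yilmaz and Szabo (Leader of the House).
Among Reyes, Castillo and Mendoza, by terms served (lower first) (reversed rule for this group): Reyes and Castillo (4 terms) before Mendoza (8 terms).
Reyes and Castillo are each not a Privy Counsellor, so the next rule applies.
Reyes and Castillo both have date of appointment to current office Apr 22, 2011, so the next rule applies.
Among Reyes and Castillo, by date first returned to the chamber (earlier first): Reyes (Feb 28, 2010) before Castillo (Jul 4, 2013).
Chaudhari, Yilmaz and Szabo all have terms served 3 terms, so the next rule applies.
Chaudhari, Yilmaz and Szabo are each not a Privy Counsellor, so the next rule applies.
Among Chaudhari, Yilmaz and Szabo, by date of appointment to current office (earlier first): Chaudhari (Nov 15, 2006) before Yilmaz and Szabo (May 18, 2012).
Among Yilmaz and Szabo, by date first returned to the chamber (earlier first): Yilmaz (Jun 17, 2009) before Szabo (May 11, 2010).
Full order: Reyes, Castillo, Mendoza, Marino, Chaudhari, Yilmaz, Szabo.

Reyes, Castillo, Mendoza, Marino, Chaudhari, Yilmaz, Szabo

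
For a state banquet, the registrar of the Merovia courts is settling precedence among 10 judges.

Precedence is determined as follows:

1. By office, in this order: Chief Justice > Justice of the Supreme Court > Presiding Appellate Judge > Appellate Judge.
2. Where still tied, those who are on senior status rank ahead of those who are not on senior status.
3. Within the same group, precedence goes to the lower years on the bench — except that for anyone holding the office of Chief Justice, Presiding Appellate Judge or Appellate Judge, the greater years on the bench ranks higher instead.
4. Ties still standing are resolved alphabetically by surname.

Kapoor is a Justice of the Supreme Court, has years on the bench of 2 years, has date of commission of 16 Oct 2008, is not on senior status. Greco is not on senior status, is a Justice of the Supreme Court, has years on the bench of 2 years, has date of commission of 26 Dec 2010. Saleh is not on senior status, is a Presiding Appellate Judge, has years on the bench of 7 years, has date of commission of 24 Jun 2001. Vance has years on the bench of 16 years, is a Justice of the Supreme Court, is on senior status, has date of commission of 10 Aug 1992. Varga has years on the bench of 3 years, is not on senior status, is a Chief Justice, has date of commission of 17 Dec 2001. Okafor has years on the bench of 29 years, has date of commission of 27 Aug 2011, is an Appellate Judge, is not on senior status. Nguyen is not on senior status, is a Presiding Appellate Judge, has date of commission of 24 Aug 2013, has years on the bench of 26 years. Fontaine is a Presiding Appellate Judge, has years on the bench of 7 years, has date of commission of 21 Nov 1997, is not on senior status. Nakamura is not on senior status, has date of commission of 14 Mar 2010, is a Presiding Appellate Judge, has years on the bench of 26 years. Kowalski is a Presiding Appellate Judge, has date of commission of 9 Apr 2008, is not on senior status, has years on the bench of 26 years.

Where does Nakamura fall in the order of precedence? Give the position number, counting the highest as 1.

6

By office: Varga (Chief Justice); then Vance, Greco and Kapoor (Justice of the Supreme Court); then Kowalski, Nakamura, Nguyen, Fontaine and Saleh (Presiding Appellate Judge); then Okafor (Appellate Judge).
Among Vance, Greco and Kapoor, on senior status before not on senior status: Vance (on senior status) before Greco and Kapoor (not on senior status).
Greco and Kapoor both have years on the bench 2 years, so the next rule applies.
Among Greco and Kapoor, alphabetically by surname: Greco before Kapoor.
Kowalski, Nakamura, Nguyen, Fontaine and Saleh are each not on senior status, so the next rule applies.
Among Kowalski, Nakamura, Nguyen, Fontaine and Saleh, by years on the bench (higher first) (reversed rule for this group): Kowalski, Nakamura and Nguyen (26 years) before Fontaine and Saleh (7 years).
Among Kowalski, Nakamura and Nguyen, alphabetically by surname: Kowalski before Nakamura before Nguyen.
Among Fontaine and Saleh, alphabetically by surname: Fontaine before Saleh.
Order: Varga, Vance, Greco, Kapoor, Kowalski, Nakamura, Nguyen, Fontaine, Saleh, Okafor. So position 6.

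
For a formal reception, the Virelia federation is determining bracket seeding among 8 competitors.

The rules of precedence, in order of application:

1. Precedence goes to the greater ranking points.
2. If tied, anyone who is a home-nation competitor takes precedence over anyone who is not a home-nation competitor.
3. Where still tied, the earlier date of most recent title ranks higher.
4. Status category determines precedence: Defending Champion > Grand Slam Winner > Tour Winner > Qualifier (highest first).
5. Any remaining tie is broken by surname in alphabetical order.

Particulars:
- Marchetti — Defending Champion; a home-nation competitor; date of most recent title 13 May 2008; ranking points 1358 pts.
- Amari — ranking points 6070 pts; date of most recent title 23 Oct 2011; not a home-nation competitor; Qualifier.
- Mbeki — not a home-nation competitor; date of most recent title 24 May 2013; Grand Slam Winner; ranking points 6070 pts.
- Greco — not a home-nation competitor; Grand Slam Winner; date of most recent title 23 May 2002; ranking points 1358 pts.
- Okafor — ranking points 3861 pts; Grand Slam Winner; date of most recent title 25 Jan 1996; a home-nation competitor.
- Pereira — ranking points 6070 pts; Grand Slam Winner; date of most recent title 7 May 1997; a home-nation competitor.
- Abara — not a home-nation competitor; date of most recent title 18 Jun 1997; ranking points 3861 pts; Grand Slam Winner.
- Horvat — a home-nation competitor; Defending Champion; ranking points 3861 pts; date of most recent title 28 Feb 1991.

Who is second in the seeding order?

By ranking points (higher first): Pereira, Amari and Mbeki (each 6070 pts); then Horvat, Okafor and Abara (each 3861 pts); then Marchetti and Greco (both 1358 pts).
Among Pereira, Amari and Mbeki, a home-nation competitor before not a home-nation competitor: Pereira (a home-nation competitor) before Amari and Mbeki (not a home-nation competitor).
Among Amari and Mbeki, by date of most recent title (earlier first): Amari (23 Oct 2011) before Mbeki (24 May 2013).
Among Horvat, Okafor and Abara, a home-nation competitor before not a home-nation competitor: Horvat and Okafor (a home-nation competitor) before Abara (not a home-nation competitor).
Among Horvat and Okafor, by date of most recent title (earlier first): Horvat (28 Feb 1991) before Okafor (25 Jan 1996).
Among Marchetti and Greco, a home-nation competitor before not a home-nation competitor: Marchetti (a home-nation competitor) before Greco (not a home-nation competitor).
Order: Pereira, Amari, Mbeki, Horvat, Okafor, Abara, Marchetti, Greco.

Amari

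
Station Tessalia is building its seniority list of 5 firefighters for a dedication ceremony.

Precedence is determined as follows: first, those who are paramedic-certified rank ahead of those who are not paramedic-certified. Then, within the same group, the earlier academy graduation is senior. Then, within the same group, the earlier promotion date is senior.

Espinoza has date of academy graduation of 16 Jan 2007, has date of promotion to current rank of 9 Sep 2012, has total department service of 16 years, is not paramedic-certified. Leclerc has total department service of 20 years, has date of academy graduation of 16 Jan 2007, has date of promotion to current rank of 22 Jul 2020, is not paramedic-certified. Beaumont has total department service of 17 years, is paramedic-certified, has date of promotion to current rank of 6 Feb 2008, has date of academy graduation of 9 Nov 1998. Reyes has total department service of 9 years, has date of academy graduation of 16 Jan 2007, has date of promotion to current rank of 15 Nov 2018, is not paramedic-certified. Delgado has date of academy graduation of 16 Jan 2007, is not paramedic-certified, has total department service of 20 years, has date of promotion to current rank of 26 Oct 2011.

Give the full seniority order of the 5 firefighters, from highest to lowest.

Beaumont, Delgado, Espinoza, Reyes, Leclerc

By the first rule: Beaumont (paramedic-certified); then Delgado, Espinoza, Reyes and Leclerc (each not paramedic-certified).
Delgado, Espinoza, Reyes and Leclerc all have date of academy graduation 16 Jan 2007, so the next rule applies.
Among Delgado, Espinoza, Reyes and Leclerc, by date of promotion to current rank (earlier first): Delgado (26 Oct 2011) before Espinoza (9 Sep 2012) before Reyes (15 Nov 2018) before Leclerc (22 Jul 2020).
Full order: Beaumont, Delgado, Espinoza, Reyes, Leclerc.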